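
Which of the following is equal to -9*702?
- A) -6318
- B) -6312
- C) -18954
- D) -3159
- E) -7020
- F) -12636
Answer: A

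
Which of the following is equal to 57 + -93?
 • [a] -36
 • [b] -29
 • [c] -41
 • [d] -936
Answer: a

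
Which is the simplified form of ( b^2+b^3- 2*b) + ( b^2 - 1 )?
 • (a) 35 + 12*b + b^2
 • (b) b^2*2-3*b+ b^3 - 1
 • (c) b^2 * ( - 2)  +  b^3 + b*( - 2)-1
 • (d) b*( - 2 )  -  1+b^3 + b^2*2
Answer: d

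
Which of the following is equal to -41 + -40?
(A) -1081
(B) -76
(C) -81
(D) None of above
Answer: C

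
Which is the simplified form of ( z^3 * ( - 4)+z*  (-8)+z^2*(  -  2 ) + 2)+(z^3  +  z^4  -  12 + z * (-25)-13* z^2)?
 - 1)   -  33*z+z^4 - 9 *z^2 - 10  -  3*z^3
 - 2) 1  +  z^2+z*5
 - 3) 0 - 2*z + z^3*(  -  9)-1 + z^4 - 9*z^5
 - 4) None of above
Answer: 4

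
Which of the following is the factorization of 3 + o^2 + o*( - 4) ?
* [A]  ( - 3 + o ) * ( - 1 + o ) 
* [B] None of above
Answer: A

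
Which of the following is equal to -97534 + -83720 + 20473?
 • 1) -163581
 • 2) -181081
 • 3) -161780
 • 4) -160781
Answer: 4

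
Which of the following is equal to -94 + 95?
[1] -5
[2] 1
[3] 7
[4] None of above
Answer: 2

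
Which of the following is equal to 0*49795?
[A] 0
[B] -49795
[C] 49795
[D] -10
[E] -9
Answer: A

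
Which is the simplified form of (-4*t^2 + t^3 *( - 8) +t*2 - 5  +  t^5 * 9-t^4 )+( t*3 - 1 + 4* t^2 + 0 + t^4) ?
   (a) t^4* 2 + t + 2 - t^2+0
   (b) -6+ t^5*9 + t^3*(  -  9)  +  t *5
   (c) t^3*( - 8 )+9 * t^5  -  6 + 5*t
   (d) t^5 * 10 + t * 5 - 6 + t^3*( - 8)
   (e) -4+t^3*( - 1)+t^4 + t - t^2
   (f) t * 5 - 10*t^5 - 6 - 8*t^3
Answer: c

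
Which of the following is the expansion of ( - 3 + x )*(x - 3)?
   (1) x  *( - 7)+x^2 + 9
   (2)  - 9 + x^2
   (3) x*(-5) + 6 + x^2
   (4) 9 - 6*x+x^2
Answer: 4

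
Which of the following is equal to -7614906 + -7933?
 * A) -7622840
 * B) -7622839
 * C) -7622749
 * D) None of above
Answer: B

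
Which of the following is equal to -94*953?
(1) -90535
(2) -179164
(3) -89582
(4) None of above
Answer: 3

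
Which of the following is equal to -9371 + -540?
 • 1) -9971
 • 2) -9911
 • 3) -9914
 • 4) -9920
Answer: 2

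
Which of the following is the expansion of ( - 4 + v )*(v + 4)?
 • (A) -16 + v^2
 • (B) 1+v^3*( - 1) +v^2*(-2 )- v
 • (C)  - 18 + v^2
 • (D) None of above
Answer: A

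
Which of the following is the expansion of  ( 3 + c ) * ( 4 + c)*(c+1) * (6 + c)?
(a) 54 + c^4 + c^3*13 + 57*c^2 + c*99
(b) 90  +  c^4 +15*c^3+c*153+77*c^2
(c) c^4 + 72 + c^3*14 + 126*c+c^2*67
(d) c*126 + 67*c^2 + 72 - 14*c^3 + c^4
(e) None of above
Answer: c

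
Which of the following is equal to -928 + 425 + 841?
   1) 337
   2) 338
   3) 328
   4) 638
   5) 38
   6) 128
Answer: 2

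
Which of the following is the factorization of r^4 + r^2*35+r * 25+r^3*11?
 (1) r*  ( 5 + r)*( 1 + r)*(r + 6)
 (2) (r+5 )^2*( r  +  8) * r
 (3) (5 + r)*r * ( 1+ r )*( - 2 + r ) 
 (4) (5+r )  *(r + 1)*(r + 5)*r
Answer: 4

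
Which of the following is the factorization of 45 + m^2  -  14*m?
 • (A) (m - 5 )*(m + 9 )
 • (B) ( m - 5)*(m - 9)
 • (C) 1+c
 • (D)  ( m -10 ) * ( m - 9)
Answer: B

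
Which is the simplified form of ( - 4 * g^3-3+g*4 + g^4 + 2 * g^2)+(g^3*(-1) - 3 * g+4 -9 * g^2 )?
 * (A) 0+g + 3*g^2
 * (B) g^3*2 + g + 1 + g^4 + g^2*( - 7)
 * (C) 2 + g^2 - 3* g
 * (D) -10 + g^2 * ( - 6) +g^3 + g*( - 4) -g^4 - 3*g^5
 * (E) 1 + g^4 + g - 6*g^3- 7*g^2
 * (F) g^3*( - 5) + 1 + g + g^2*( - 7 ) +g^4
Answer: F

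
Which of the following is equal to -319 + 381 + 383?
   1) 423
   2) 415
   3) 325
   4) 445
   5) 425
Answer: 4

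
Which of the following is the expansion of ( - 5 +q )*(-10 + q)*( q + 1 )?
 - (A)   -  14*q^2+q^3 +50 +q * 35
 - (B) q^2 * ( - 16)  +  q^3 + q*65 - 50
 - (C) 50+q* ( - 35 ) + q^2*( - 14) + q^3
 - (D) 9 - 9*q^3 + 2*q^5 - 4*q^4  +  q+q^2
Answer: A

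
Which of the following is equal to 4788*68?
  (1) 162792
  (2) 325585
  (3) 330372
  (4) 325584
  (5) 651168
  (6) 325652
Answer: 4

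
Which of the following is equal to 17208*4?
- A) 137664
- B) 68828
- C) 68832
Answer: C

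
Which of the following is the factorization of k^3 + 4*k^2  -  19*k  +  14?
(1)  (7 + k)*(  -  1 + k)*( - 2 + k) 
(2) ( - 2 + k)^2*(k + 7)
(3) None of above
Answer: 1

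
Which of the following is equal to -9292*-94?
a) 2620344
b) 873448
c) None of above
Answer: b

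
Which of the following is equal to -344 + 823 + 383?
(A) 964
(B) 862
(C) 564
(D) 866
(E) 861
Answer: B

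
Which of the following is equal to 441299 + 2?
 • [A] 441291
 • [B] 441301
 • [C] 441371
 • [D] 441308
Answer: B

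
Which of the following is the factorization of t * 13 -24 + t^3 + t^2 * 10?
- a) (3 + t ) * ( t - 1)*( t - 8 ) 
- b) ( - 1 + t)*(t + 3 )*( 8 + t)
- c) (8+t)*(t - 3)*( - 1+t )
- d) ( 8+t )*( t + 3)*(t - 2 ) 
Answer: b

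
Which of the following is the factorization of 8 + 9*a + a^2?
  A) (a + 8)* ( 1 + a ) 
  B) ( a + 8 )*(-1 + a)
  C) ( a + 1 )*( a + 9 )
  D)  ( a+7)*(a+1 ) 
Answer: A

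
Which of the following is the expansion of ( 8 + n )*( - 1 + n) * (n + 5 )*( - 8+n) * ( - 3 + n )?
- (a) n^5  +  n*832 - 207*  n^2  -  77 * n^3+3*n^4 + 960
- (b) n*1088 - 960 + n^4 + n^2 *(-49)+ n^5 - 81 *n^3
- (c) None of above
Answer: b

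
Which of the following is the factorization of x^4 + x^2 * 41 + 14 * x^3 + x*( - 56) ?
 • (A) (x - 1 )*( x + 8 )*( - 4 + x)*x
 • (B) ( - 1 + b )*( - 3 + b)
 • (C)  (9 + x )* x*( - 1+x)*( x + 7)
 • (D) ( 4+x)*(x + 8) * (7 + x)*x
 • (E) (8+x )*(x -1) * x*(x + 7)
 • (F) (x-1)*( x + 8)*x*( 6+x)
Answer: E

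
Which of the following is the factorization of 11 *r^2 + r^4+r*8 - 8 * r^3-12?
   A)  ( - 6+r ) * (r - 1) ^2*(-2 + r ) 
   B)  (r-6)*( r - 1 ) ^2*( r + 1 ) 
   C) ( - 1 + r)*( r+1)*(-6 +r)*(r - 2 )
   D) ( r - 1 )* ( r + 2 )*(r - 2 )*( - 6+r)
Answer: C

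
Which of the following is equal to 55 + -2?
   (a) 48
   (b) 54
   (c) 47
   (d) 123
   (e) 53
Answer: e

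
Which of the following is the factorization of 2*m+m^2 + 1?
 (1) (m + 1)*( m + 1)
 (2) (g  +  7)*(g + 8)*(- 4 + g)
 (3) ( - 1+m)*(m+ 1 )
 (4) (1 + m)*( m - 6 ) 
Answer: 1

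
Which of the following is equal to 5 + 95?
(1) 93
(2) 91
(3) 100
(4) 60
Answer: 3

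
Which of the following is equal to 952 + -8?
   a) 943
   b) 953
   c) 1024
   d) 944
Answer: d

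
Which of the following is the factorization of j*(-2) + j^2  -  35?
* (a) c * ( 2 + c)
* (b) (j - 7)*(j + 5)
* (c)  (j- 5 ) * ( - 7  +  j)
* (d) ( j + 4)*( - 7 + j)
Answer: b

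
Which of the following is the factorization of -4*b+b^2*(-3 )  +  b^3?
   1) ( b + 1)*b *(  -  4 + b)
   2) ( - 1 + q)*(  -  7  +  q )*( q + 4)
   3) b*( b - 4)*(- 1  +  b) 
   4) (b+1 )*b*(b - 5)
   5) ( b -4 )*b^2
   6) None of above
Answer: 1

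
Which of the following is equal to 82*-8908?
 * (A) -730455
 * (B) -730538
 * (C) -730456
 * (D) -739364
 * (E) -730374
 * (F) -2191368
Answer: C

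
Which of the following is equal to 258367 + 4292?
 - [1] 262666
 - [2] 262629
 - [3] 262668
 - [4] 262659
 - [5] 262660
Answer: 4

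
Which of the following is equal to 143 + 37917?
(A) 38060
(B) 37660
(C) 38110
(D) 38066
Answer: A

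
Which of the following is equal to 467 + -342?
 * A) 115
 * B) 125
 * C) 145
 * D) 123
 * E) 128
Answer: B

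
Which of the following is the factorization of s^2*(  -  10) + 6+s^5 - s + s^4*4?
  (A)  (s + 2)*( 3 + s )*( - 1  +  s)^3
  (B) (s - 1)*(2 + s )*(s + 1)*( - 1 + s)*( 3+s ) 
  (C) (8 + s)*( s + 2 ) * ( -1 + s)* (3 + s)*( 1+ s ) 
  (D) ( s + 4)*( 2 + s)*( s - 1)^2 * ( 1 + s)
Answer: B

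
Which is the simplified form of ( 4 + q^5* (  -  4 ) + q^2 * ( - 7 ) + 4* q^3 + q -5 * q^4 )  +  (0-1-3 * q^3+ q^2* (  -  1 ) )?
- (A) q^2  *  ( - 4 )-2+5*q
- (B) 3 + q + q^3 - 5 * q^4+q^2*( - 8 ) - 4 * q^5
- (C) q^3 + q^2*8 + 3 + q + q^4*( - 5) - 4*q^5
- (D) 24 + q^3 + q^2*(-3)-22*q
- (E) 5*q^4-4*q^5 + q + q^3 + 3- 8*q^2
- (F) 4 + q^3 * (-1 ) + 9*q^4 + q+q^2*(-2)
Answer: B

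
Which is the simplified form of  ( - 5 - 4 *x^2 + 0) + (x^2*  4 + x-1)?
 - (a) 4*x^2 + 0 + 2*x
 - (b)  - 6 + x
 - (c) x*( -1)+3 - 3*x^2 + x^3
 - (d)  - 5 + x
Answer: b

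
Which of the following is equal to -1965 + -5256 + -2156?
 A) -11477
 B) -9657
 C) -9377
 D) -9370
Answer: C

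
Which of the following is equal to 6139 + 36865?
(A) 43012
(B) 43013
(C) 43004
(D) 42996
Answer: C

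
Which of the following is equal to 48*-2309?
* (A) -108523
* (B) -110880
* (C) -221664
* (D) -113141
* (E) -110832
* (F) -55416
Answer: E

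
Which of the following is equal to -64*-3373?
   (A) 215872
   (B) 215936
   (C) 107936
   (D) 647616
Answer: A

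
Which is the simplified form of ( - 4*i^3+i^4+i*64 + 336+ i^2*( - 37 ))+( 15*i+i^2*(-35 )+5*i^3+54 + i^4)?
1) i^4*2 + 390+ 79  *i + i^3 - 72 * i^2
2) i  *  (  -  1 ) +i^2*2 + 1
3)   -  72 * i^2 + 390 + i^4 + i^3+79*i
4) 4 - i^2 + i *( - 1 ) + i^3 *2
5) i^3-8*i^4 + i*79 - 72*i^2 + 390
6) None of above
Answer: 1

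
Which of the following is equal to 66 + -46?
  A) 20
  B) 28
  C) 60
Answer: A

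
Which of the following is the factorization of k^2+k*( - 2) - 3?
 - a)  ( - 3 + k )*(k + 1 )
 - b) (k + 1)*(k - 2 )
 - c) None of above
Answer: a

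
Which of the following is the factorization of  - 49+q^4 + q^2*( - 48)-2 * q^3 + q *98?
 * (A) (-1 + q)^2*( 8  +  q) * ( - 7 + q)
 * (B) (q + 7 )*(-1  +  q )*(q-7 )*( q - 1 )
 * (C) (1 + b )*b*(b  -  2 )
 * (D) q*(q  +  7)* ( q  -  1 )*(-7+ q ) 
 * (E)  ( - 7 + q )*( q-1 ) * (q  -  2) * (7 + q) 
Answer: B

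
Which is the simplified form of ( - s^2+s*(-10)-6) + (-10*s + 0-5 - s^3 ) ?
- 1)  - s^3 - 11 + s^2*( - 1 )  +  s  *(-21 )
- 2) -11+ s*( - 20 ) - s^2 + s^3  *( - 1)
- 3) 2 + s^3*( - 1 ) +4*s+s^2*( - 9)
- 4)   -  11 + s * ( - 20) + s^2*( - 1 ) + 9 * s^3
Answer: 2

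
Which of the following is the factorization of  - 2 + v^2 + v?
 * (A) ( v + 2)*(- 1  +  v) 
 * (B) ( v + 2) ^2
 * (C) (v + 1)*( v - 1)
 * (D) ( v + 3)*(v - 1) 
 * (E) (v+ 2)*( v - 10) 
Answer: A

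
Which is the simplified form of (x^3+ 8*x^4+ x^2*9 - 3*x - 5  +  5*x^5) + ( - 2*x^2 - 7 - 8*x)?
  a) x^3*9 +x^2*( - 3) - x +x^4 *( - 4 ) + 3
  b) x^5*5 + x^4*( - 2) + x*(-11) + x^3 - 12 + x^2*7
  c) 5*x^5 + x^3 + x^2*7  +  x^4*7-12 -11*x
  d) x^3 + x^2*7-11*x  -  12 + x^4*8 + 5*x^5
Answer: d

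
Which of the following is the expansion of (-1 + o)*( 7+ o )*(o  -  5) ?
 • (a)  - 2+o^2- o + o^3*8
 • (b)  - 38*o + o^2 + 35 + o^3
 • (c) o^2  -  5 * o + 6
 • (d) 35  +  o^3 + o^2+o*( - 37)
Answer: d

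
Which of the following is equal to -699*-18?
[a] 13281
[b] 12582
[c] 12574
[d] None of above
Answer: b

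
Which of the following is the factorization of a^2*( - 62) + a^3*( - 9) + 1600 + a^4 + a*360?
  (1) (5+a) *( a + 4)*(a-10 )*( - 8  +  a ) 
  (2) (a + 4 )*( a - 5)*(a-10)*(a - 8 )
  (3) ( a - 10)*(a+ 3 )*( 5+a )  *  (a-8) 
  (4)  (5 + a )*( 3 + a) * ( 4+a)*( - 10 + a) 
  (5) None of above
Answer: 1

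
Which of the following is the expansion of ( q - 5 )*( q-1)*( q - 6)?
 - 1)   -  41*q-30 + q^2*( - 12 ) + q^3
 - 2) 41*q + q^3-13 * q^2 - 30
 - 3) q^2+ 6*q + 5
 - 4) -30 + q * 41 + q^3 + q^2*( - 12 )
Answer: 4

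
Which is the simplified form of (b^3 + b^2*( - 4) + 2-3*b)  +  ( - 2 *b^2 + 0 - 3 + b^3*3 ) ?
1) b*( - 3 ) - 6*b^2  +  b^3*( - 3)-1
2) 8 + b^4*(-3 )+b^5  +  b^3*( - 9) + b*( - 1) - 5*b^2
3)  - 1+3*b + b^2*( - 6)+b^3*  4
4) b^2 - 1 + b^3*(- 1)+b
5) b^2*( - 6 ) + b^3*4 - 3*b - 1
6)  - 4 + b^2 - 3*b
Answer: 5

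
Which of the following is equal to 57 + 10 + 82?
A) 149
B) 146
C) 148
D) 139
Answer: A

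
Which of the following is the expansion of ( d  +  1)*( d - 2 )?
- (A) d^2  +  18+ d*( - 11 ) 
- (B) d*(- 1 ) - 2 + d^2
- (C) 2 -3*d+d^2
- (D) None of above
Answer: B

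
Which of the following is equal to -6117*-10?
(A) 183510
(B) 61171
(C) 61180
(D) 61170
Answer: D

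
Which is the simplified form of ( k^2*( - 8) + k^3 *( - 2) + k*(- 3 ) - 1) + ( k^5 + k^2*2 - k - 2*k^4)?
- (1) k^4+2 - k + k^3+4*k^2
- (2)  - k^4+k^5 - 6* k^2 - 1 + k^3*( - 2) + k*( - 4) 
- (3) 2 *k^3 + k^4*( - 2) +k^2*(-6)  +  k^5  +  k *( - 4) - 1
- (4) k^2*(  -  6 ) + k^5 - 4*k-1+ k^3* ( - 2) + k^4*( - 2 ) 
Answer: 4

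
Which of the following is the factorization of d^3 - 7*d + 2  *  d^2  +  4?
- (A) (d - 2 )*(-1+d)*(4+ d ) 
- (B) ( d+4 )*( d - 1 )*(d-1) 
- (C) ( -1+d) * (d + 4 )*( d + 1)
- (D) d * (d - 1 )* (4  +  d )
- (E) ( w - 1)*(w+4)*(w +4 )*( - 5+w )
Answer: B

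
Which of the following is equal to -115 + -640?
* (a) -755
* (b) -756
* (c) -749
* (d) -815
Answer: a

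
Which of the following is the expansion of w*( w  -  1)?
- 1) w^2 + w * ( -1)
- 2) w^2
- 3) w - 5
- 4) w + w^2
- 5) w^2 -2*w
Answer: 1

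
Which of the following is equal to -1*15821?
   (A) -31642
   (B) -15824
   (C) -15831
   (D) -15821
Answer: D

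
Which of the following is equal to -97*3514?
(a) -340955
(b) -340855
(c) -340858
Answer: c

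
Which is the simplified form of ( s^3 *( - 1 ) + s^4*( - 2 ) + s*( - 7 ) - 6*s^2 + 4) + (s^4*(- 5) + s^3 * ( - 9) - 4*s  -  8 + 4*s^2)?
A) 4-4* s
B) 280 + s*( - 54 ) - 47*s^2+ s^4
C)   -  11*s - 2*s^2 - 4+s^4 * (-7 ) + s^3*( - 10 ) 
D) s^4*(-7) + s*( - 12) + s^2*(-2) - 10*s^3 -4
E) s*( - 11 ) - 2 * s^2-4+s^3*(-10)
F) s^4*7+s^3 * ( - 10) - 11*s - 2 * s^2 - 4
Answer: C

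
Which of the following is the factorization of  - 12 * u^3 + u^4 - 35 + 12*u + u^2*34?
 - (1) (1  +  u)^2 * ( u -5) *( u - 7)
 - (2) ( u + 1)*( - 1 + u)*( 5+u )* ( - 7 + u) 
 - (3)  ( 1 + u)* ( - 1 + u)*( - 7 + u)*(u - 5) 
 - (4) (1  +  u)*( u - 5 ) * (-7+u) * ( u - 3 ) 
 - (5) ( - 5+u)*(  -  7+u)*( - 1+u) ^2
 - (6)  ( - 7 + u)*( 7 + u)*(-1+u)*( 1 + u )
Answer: 3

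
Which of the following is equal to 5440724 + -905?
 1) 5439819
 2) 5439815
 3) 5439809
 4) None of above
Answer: 1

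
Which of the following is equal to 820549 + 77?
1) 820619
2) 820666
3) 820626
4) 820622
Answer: 3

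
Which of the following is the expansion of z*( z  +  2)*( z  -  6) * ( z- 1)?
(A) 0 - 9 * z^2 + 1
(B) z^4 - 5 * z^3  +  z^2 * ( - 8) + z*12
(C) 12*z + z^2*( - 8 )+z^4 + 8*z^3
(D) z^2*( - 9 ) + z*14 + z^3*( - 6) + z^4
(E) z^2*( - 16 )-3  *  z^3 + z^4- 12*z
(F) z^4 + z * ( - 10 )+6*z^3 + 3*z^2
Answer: B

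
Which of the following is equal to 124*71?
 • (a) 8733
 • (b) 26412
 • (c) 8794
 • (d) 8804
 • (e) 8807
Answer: d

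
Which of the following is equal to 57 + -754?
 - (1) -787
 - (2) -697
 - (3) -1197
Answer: 2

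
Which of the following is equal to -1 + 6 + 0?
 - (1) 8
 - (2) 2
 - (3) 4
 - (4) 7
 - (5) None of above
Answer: 5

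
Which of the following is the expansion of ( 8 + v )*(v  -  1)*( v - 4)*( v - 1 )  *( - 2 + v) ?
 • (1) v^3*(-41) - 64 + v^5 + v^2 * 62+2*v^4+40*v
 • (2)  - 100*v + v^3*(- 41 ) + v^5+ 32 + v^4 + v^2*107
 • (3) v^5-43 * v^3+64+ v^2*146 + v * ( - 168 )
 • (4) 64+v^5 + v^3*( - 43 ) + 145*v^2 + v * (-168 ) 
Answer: 3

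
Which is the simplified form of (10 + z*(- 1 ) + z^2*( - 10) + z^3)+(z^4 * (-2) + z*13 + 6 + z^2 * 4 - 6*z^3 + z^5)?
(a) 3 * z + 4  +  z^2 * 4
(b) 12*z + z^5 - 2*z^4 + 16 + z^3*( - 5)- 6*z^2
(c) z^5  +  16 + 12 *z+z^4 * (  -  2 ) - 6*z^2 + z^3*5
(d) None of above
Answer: b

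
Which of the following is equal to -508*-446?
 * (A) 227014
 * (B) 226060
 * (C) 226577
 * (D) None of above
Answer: D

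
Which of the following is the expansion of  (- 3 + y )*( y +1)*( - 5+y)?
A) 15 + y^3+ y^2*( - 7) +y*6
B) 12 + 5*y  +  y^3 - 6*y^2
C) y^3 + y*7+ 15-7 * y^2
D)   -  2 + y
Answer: C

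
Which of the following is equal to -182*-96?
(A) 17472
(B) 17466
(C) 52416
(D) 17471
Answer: A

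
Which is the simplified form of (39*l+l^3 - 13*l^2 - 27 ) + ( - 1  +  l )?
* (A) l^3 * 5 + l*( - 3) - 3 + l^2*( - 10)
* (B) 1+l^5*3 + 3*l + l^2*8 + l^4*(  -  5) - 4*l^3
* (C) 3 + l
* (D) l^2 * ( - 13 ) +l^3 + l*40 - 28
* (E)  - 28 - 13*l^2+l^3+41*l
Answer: D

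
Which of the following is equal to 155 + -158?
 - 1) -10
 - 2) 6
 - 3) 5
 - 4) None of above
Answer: 4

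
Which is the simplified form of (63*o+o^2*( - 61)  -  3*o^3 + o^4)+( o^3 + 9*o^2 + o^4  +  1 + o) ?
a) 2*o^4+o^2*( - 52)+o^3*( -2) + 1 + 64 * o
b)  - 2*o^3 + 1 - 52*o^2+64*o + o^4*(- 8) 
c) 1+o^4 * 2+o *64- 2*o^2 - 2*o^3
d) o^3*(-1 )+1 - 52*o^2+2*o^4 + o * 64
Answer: a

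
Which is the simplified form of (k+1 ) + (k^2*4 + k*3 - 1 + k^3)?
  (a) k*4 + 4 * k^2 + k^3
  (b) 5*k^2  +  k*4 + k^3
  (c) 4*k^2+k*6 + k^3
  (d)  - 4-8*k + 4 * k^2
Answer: a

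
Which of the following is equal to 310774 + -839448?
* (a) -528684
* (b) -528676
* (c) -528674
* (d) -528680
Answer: c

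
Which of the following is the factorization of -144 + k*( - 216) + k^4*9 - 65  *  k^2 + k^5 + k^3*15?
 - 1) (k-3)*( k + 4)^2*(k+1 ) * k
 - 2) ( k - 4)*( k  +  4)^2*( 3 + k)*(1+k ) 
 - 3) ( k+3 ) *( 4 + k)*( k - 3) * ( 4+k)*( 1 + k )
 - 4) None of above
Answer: 3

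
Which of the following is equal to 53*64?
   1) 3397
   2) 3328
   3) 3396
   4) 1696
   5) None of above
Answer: 5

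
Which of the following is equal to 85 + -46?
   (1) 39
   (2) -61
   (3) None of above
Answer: 1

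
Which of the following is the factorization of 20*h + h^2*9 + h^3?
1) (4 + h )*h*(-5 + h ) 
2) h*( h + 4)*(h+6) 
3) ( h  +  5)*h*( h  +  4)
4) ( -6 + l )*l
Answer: 3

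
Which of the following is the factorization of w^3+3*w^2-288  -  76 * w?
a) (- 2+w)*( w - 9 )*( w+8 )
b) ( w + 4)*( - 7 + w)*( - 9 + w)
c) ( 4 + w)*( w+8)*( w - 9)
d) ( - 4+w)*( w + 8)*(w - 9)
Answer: c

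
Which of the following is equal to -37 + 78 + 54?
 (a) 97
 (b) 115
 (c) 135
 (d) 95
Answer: d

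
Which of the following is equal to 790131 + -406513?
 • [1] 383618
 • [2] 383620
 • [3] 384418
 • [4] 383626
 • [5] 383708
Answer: 1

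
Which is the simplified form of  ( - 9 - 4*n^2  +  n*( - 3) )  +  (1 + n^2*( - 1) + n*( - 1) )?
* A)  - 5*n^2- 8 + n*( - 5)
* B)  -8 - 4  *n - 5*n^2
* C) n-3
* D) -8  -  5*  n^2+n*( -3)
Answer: B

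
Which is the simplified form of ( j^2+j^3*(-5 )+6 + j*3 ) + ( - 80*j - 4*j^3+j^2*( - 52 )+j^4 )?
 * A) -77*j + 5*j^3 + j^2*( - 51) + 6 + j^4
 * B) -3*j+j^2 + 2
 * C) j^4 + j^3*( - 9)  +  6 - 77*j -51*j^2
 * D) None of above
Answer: C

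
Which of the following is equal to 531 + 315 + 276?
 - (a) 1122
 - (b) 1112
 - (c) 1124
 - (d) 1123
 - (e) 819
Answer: a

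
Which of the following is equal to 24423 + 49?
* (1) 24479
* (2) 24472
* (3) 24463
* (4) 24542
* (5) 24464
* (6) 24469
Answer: 2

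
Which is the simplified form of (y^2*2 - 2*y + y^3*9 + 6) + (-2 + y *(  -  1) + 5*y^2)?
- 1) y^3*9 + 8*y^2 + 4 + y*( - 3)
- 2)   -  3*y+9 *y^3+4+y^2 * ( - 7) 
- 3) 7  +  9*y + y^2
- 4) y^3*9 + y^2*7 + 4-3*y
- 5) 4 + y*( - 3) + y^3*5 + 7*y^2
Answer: 4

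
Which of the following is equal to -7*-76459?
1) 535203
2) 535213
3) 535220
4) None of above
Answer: 2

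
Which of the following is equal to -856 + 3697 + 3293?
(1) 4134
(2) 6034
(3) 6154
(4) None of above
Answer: 4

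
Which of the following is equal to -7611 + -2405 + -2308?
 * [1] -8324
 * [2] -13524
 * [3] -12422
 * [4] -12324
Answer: 4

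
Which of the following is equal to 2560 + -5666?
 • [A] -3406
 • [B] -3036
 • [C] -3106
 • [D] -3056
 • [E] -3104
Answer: C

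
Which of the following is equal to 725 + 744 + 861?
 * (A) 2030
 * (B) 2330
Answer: B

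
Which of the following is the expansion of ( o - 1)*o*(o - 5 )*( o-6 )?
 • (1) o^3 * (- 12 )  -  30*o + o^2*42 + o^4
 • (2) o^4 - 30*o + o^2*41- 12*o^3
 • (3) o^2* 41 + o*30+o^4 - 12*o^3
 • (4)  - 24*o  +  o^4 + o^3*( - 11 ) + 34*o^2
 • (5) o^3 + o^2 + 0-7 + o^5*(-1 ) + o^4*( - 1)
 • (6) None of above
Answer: 2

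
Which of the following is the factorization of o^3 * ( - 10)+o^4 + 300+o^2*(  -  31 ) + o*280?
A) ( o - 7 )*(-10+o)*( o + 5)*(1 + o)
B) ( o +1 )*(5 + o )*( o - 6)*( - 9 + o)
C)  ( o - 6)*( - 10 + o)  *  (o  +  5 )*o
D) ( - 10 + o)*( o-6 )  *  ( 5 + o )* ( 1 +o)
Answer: D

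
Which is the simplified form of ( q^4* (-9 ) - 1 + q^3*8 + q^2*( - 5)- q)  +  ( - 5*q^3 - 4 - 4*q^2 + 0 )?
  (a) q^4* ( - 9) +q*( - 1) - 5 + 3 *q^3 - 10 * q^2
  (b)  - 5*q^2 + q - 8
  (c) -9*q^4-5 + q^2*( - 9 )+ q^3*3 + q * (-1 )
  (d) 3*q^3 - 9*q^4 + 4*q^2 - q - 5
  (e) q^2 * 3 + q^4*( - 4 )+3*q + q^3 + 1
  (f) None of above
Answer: c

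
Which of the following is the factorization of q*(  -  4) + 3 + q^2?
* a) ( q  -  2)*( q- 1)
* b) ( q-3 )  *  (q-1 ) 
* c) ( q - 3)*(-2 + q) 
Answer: b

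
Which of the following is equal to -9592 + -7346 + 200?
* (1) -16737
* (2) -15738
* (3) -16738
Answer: 3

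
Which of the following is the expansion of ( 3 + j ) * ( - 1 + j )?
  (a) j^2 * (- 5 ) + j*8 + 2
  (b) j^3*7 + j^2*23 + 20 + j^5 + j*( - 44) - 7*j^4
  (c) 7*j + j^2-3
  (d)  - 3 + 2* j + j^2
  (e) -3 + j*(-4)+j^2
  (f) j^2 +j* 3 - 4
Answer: d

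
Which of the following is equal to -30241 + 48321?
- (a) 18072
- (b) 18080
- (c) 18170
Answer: b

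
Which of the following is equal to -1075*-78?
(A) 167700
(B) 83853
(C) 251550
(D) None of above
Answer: D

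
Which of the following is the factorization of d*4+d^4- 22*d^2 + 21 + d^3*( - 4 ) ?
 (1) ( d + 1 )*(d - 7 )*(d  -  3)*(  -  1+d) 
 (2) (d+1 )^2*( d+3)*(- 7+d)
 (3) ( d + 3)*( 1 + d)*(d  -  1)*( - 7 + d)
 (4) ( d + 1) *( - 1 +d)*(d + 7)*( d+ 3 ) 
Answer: 3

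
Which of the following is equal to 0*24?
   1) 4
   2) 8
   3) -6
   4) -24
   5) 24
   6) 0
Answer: 6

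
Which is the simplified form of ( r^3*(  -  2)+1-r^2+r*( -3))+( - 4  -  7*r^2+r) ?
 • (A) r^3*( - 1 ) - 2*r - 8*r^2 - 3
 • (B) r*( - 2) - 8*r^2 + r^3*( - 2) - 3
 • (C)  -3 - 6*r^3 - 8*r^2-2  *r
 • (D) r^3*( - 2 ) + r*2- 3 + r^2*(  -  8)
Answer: B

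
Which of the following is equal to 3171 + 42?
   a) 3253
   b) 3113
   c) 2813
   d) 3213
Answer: d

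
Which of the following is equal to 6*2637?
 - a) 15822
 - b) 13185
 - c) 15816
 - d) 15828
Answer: a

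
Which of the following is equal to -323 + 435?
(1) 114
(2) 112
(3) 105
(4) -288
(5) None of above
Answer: 2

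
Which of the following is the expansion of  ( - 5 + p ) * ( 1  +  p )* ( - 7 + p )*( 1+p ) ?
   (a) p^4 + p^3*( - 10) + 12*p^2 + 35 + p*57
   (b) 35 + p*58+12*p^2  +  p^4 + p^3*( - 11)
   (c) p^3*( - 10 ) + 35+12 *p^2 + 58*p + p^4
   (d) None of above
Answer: c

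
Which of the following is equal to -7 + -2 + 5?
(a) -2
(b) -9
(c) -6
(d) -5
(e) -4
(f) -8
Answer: e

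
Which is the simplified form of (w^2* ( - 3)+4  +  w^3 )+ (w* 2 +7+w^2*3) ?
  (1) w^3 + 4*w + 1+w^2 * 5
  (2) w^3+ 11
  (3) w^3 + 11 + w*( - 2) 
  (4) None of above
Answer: 4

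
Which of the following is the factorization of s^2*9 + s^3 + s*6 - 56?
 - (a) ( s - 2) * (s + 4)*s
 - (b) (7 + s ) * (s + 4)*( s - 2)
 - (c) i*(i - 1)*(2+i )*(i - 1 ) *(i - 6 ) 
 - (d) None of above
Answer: b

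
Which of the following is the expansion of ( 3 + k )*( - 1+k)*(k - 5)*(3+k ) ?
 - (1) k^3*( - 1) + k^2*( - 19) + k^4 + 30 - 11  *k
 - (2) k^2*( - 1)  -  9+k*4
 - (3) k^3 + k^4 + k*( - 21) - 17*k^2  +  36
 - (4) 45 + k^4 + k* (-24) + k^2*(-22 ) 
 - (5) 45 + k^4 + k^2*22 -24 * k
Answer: 4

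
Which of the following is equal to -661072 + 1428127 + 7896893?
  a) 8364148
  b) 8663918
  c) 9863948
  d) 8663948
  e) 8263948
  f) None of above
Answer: d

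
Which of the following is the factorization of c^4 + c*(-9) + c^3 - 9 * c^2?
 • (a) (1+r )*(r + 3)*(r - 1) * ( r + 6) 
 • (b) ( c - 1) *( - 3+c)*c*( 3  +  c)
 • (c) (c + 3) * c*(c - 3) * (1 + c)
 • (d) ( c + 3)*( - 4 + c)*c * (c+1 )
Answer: c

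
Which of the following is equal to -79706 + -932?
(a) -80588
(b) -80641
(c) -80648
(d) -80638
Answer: d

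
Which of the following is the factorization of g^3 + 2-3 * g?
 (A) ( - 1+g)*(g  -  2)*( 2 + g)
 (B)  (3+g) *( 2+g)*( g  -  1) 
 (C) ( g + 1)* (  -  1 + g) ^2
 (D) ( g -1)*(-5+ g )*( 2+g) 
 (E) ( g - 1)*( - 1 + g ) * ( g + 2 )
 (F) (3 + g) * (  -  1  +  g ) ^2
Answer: E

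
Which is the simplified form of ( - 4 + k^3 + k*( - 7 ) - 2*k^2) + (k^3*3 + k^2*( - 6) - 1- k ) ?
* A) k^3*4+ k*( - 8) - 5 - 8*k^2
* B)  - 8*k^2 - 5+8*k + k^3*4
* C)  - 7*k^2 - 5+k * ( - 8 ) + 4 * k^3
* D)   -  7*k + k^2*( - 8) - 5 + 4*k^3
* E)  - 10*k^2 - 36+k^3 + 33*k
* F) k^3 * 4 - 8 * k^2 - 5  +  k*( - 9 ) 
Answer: A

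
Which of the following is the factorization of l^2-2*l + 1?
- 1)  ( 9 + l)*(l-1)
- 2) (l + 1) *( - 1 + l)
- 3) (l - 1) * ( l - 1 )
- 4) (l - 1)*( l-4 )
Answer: 3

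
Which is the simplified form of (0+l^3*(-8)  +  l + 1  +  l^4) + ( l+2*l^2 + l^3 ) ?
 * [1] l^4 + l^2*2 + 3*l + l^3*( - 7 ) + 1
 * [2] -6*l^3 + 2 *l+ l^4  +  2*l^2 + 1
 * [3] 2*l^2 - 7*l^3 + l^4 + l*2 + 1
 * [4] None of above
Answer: 3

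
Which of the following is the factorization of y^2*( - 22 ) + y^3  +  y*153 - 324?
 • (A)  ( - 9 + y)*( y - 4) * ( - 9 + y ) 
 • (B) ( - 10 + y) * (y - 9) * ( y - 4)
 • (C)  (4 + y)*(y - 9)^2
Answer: A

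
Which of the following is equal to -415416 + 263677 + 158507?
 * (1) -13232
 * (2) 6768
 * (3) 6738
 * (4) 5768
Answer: 2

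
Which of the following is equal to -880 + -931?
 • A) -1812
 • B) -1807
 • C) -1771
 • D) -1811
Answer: D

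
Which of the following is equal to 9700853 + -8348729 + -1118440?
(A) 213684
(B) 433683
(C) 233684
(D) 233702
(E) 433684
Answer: C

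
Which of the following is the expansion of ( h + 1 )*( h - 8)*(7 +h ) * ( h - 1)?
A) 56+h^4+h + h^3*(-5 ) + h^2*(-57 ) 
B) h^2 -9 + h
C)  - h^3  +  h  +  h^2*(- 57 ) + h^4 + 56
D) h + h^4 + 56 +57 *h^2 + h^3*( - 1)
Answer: C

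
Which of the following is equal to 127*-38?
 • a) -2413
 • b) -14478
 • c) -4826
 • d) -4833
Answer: c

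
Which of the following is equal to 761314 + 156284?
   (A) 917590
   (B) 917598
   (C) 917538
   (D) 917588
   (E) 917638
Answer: B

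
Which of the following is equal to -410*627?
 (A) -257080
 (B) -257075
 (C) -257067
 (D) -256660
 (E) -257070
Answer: E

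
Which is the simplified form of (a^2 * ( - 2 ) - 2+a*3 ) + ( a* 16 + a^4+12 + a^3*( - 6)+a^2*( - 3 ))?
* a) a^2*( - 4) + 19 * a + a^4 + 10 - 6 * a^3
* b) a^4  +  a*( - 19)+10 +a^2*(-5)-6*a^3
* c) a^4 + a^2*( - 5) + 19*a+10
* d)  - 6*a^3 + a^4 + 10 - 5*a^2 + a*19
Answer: d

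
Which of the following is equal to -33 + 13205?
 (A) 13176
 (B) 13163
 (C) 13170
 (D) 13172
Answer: D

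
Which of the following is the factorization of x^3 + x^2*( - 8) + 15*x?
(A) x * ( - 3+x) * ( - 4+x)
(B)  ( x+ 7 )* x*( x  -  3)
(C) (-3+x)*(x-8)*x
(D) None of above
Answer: D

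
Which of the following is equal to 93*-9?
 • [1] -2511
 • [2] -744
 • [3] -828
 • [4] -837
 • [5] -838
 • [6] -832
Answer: 4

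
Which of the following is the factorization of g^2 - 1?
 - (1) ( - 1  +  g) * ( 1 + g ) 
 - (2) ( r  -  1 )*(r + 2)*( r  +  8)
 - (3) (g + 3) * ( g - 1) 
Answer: 1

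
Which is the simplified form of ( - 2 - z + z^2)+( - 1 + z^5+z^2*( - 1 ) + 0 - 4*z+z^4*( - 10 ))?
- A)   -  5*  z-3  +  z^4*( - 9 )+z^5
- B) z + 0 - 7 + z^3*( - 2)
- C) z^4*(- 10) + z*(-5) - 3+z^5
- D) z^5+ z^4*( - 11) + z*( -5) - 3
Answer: C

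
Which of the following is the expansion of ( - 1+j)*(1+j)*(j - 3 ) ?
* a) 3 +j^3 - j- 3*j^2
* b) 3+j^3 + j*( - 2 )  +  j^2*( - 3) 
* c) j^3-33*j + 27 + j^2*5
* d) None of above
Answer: a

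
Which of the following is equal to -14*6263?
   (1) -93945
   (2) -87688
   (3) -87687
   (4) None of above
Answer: 4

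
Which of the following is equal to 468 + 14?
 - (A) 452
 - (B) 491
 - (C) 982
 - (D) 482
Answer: D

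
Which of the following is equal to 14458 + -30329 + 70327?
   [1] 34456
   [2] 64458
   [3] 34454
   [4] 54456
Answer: 4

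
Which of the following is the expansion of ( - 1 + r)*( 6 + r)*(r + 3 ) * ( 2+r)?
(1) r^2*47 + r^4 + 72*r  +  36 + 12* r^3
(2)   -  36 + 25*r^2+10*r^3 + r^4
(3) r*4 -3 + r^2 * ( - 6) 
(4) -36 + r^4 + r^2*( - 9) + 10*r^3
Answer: 2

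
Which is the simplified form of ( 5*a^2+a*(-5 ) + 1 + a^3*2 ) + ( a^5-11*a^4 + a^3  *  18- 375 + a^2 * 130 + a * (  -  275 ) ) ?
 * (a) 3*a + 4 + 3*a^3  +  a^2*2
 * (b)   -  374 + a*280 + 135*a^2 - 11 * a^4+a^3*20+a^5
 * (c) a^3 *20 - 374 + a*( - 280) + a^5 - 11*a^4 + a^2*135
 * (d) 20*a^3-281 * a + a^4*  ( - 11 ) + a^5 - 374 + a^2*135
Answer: c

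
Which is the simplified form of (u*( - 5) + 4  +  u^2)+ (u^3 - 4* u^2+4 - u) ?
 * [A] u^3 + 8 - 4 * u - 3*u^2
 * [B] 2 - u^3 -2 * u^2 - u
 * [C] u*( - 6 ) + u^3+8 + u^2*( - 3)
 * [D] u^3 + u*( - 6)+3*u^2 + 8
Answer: C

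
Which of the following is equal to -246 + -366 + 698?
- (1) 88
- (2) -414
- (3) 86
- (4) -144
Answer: 3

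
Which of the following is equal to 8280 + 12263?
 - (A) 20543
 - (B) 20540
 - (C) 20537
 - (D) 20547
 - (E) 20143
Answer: A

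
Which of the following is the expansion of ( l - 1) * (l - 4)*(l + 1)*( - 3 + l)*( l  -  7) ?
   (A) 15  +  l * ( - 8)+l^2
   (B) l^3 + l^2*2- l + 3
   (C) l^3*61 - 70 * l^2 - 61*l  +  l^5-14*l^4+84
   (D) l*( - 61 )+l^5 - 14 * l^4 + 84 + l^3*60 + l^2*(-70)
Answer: D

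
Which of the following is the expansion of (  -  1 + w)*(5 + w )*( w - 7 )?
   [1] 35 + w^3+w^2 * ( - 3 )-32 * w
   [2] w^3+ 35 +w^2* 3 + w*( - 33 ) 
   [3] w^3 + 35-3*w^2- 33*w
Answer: 3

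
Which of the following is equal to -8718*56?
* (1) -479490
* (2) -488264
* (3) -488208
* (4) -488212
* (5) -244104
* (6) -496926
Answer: 3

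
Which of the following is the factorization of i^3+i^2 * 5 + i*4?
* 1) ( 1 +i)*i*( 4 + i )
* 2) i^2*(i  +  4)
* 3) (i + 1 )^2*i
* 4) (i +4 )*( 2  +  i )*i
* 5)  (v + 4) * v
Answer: 1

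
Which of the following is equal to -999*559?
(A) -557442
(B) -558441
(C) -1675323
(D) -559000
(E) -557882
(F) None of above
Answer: B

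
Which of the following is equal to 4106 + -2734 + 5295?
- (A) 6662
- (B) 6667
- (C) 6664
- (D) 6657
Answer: B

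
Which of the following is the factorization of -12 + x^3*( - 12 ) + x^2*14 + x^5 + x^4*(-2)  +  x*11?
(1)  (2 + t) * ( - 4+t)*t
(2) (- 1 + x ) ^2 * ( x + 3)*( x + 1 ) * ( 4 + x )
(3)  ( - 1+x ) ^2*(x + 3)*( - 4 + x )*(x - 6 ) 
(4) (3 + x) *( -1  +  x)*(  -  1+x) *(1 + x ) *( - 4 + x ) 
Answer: 4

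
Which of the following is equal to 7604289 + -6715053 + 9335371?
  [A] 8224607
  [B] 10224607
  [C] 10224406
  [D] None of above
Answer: B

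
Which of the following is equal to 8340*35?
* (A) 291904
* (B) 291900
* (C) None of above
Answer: B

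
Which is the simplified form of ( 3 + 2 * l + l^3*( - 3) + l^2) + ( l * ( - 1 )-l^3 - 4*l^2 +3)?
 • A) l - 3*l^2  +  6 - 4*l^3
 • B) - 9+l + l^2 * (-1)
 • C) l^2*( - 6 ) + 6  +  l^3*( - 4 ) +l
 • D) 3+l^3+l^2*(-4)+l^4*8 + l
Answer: A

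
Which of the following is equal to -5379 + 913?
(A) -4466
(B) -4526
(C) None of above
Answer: A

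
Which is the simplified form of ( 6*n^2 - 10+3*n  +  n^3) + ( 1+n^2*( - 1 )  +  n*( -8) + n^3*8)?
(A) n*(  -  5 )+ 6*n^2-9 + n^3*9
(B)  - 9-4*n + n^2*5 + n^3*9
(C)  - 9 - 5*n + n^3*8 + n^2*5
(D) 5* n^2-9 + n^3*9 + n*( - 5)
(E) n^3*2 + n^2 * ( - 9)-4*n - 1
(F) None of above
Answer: D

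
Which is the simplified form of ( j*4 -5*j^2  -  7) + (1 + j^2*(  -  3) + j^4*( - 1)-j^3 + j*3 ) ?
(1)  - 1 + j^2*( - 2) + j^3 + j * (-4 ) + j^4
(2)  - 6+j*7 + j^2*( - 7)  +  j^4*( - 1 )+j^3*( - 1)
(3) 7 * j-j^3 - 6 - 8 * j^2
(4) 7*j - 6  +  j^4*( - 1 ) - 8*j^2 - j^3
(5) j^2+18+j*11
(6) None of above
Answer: 4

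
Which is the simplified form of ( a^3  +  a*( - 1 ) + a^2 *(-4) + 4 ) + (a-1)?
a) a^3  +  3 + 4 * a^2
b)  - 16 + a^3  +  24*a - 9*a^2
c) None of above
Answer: c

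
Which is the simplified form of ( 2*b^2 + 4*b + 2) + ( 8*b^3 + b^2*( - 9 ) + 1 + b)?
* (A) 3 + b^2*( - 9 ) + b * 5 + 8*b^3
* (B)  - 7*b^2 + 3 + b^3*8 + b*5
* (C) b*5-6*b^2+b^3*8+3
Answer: B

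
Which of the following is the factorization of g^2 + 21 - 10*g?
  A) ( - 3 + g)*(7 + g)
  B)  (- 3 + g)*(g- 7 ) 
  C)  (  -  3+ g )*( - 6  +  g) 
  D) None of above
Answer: B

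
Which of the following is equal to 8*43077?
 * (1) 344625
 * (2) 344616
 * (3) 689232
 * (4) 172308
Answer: 2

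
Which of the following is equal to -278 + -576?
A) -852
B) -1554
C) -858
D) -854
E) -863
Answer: D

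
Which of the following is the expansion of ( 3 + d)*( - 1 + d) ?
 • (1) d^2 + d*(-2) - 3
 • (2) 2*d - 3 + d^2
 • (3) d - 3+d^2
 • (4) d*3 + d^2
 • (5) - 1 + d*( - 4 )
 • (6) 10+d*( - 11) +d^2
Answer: 2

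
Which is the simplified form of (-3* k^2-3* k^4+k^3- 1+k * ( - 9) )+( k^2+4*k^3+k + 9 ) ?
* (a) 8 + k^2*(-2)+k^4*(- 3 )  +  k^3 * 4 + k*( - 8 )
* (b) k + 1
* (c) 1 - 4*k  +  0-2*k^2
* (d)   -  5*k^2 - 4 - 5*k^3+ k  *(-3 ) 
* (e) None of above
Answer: e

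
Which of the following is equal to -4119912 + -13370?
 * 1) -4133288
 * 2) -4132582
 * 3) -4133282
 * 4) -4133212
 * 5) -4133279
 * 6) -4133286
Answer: 3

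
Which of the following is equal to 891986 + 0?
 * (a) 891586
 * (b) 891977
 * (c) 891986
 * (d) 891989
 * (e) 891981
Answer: c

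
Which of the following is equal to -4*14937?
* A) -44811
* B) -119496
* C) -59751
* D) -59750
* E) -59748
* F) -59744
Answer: E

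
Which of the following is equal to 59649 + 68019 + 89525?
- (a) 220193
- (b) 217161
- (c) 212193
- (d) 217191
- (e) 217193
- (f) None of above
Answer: e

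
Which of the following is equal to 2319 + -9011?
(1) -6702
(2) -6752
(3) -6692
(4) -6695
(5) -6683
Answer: 3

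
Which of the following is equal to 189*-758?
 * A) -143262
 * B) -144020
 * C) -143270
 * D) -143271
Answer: A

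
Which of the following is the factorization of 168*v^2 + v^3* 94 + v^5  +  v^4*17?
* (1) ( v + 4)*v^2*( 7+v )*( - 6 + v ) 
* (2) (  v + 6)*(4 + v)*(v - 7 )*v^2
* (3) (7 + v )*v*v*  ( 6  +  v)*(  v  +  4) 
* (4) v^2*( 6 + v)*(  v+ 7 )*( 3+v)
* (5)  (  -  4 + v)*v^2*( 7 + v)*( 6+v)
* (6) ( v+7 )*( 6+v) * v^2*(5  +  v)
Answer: 3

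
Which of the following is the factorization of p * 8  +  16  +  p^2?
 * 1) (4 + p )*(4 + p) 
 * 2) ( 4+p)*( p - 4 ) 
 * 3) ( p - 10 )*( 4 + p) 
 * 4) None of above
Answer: 1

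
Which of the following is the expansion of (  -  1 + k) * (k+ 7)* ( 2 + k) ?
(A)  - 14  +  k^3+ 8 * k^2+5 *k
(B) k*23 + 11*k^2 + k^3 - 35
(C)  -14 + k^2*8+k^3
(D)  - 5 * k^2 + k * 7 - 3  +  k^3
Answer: A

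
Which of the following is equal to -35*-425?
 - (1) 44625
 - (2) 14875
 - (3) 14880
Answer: 2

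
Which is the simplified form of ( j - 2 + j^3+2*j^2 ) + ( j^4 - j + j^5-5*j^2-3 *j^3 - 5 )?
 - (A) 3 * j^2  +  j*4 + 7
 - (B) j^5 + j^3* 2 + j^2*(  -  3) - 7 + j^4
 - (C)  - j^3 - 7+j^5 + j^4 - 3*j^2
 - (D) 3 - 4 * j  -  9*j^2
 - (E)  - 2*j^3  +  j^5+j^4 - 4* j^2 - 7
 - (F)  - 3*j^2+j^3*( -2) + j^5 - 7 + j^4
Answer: F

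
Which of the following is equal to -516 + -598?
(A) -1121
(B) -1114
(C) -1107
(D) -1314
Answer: B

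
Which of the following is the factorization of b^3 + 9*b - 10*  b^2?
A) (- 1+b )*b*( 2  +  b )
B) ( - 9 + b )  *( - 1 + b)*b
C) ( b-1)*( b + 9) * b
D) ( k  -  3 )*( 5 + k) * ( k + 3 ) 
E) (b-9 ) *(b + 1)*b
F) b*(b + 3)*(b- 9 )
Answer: B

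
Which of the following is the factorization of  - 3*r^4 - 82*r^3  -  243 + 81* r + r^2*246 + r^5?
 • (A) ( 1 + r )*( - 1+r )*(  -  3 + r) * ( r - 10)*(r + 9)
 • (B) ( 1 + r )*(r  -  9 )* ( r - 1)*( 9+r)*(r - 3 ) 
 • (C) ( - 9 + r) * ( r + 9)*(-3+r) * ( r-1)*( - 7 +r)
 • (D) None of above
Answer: B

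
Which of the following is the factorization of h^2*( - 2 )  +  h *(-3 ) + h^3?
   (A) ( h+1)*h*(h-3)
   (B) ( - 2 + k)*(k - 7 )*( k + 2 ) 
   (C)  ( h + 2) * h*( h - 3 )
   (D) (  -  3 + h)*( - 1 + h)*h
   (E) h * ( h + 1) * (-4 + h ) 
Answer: A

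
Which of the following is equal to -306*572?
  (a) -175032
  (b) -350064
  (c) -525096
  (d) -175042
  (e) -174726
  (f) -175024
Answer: a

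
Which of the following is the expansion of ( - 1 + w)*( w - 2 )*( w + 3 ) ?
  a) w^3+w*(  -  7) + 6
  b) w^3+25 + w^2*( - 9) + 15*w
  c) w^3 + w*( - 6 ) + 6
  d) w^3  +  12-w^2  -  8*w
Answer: a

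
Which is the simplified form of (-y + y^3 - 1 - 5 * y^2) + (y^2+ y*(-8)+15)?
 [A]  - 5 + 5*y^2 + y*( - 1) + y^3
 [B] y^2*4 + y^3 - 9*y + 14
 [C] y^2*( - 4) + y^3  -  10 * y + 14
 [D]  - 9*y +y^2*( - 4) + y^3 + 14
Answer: D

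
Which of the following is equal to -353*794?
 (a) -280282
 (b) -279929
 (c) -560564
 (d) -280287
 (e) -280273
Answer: a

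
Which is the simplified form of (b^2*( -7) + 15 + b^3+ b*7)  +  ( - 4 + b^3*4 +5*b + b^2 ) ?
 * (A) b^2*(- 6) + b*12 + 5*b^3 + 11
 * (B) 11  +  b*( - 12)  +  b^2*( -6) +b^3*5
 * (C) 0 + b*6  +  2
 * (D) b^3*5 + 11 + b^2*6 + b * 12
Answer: A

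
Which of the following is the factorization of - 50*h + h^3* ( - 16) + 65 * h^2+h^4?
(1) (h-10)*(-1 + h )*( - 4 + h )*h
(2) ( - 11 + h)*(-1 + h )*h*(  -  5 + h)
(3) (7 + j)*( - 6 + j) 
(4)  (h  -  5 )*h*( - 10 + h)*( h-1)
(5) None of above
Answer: 4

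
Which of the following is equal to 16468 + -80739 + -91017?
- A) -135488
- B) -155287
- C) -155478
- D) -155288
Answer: D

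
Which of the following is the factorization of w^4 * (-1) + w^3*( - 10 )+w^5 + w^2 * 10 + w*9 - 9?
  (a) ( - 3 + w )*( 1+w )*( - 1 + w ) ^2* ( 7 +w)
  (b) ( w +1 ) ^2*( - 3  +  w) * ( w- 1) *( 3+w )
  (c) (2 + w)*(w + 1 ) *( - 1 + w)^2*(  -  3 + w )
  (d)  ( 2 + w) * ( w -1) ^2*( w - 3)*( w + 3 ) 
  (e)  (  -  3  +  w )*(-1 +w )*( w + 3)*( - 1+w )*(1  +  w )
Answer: e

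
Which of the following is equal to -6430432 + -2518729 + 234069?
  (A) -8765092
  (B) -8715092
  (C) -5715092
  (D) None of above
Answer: B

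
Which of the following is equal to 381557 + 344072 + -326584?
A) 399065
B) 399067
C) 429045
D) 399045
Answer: D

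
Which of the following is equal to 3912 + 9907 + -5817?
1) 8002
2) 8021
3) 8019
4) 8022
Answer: 1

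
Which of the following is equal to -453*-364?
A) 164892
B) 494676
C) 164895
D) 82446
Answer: A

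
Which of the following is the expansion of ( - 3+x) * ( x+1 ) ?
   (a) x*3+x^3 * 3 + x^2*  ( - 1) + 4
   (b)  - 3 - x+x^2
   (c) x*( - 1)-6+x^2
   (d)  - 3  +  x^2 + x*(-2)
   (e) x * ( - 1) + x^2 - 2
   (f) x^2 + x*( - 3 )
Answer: d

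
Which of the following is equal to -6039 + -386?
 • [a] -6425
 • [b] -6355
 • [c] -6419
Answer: a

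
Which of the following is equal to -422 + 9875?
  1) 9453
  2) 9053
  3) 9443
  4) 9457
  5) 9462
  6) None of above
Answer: 1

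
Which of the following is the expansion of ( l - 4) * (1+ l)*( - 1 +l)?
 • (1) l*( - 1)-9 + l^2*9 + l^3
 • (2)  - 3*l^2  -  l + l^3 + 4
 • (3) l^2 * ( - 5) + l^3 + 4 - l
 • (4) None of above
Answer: 4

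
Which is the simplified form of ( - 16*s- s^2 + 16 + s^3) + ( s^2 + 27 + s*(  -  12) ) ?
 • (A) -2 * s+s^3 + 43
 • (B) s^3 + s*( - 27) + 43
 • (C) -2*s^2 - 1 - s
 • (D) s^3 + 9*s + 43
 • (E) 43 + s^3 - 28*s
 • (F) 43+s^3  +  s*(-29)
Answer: E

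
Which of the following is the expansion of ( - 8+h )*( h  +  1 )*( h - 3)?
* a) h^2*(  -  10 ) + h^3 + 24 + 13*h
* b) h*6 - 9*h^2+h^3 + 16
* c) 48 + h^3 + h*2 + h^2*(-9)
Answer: a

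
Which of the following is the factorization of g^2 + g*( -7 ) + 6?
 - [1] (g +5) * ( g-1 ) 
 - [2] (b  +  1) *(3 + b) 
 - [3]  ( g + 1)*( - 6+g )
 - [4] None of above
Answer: 4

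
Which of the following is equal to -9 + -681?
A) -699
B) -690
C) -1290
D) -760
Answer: B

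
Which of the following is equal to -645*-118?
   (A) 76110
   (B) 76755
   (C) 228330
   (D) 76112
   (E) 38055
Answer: A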